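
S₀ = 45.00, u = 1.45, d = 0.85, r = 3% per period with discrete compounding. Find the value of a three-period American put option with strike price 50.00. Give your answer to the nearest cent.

Risk-neutral probability p = (1 + 0.03 − 0.85)/(1.45 − 0.85) = 0.1800/0.6000 = 0.3000
Terminal stock prices: S_uuu = 137.2, S_uud = 80.42, S_udd = 47.14, S_ddd = 27.64
Terminal payoffs (K − S): max(-87.19, 0) = 0, max(-30.42, 0) = 0, max(2.857, 0) = 2.857, max(22.36, 0) = 22.36
Node uu (S = 94.61): continuation = 1/1.03·[0.3000·0.0000 + 0.7000·0.0000] = 0.0000; exercise value = 0.0000 ≤ continuation, so V_uu = 0.0000
Node ud (S = 55.46): continuation = 1/1.03·[0.3000·0.0000 + 0.7000·2.8569] = 1.9416; exercise value = 0.0000 ≤ continuation, so V_ud = 1.9416
Node dd (S = 32.51): continuation = 1/1.03·[0.3000·2.8569 + 0.7000·22.3644] = 16.0312; exercise value = 17.4875 > continuation, so V_dd = 17.4875 (exercise)
Node u (S = 65.25): continuation = 1/1.03·[0.3000·0.0000 + 0.7000·1.9416] = 1.3195; exercise value = 0.0000 ≤ continuation, so V_u = 1.3195
Node d (S = 38.25): continuation = 1/1.03·[0.3000·1.9416 + 0.7000·17.4875] = 12.4502; exercise value = 11.7500 ≤ continuation, so V_d = 12.4502
Node 0 (S = 45): continuation = 1/1.03·[0.3000·1.3195 + 0.7000·12.4502] = 8.8456; exercise value = 5.0000 ≤ continuation, so V_0 = 8.8456

8.85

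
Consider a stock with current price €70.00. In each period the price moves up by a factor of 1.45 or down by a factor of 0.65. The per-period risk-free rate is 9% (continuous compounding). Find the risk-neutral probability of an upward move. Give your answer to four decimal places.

p = 0.5552

Risk-neutral probability p = (e^0.09 − 0.65)/(1.45 − 0.65) = 0.4442/0.8000 = 0.5552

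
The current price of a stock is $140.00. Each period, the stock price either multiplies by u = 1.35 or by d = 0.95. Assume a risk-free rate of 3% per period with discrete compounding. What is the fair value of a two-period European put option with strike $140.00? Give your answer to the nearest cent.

$8.23

Risk-neutral probability p = (1 + 0.03 − 0.95)/(1.35 − 0.95) = 0.0800/0.4000 = 0.2000
Terminal stock prices: S_uu = 255.2, S_ud = 179.5, S_dd = 126.3
Terminal payoffs (K − S): max(-115.2, 0) = 0, max(-39.55, 0) = 0, max(13.65, 0) = 13.65
Node u (S = 189): V_u = 1/1.03·[0.2000·0.0000 + 0.8000·0.0000] = 0.0000
Node d (S = 133): V_d = 1/1.03·[0.2000·0.0000 + 0.8000·13.6500] = 10.6019
Node 0 (S = 140): V_0 = 1/1.03·[0.2000·0.0000 + 0.8000·10.6019] = 8.2345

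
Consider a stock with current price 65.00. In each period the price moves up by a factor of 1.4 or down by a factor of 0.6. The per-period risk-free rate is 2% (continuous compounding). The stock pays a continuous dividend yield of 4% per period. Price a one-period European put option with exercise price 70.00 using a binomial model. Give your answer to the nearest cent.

15.95

Per-period risk-free factor R = e^0.02 = 1.0202; dividend-adjusted growth = e^(0.02−0.04) = 0.9802.
Risk-neutral probability p = (0.9802 − 0.6)/(1.4 − 0.6) = 0.3802/0.8000 = 0.4752
Terminal stock prices: S_u = 91, S_d = 39
Terminal payoffs (K − S): max(-21, 0) = 0, max(31, 0) = 31
Node 0 (S = 65): V_0 = e^(−0.02)·[0.4752·0.0000 + 0.5248·31.0000] = 15.9452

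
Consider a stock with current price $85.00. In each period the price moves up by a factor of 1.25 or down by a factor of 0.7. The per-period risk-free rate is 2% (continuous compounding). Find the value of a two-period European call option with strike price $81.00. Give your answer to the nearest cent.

Risk-neutral probability p = (e^0.02 − 0.7)/(1.25 − 0.7) = 0.3202/0.5500 = 0.5822
Terminal stock prices: S_uu = 132.8, S_ud = 74.38, S_dd = 41.65
Terminal payoffs (S − K): max(51.81, 0) = 51.81, max(-6.625, 0) = 0, max(-39.35, 0) = 0
Node u (S = 106.2): V_u = e^(−0.02)·[0.5822·51.8125 + 0.4178·0.0000] = 29.5671
Node d (S = 59.5): V_d = e^(−0.02)·[0.5822·0.0000 + 0.4178·0.0000] = 0.0000
Node 0 (S = 85): V_0 = e^(−0.02)·[0.5822·29.5671 + 0.4178·0.0000] = 16.8727

$16.87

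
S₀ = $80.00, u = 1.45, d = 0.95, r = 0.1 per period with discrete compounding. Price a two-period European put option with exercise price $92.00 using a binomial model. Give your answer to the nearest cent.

$8.02

Risk-neutral probability p = (1 + 0.1 − 0.95)/(1.45 − 0.95) = 0.1500/0.5000 = 0.3000
Terminal stock prices: S_uu = 168.2, S_ud = 110.2, S_dd = 72.2
Terminal payoffs (K − S): max(-76.2, 0) = 0, max(-18.2, 0) = 0, max(19.8, 0) = 19.8
Node u (S = 116): V_u = 1/1.1·[0.3000·0.0000 + 0.7000·0.0000] = 0.0000
Node d (S = 76): V_d = 1/1.1·[0.3000·0.0000 + 0.7000·19.8000] = 12.6000
Node 0 (S = 80): V_0 = 1/1.1·[0.3000·0.0000 + 0.7000·12.6000] = 8.0182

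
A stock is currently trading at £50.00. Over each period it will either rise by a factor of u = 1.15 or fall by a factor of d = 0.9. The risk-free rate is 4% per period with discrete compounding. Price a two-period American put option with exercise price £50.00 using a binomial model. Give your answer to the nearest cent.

Risk-neutral probability p = (1 + 0.04 − 0.9)/(1.15 − 0.9) = 0.1400/0.2500 = 0.5600
Terminal stock prices: S_uu = 66.12, S_ud = 51.75, S_dd = 40.5
Terminal payoffs (K − S): max(-16.12, 0) = 0, max(-1.75, 0) = 0, max(9.5, 0) = 9.5
Node u (S = 57.5): continuation = 1/1.04·[0.5600·0.0000 + 0.4400·0.0000] = 0.0000; exercise value = 0.0000 ≤ continuation, so V_u = 0.0000
Node d (S = 45): continuation = 1/1.04·[0.5600·0.0000 + 0.4400·9.5000] = 4.0192; exercise value = 5.0000 > continuation, so V_d = 5.0000 (exercise)
Node 0 (S = 50): continuation = 1/1.04·[0.5600·0.0000 + 0.4400·5.0000] = 2.1154; exercise value = 0.0000 ≤ continuation, so V_0 = 2.1154

£2.12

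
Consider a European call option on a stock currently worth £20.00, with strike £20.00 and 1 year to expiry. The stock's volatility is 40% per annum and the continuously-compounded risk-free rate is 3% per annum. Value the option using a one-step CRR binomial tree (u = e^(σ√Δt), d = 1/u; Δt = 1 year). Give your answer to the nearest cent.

CRR parameters: u = e^(σ√Δt) = e^(0.4·√1) = 1.4918, d = 1/u = 0.6703
Per-period rate: rΔt = 0.03·1 = 0.03, so R = e^0.03 = 1.0305
Risk-neutral probability p = (e^0.03 − 0.6703)/(1.4918 − 0.6703) = 0.3601/0.8215 = 0.4384
Terminal stock prices: S_u = 29.84, S_d = 13.41
Terminal payoffs (S − K): max(9.836, 0) = 9.836, max(-6.594, 0) = 0
Node 0 (S = 20): V_0 = e^(−0.03)·[0.4384·9.8365 + 0.5616·0.0000] = 4.1847

£4.18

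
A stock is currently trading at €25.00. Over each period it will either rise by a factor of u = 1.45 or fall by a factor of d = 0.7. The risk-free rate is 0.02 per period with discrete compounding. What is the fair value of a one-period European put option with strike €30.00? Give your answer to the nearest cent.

Risk-neutral probability p = (1 + 0.02 − 0.7)/(1.45 − 0.7) = 0.3200/0.7500 = 0.4267
Terminal stock prices: S_u = 36.25, S_d = 17.5
Terminal payoffs (K − S): max(-6.25, 0) = 0, max(12.5, 0) = 12.5
Node 0 (S = 25): V_0 = 1/1.02·[0.4267·0.0000 + 0.5733·12.5000] = 7.0261

€7.03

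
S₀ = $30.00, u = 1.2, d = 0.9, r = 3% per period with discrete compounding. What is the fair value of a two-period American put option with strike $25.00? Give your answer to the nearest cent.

Risk-neutral probability p = (1 + 0.03 − 0.9)/(1.2 − 0.9) = 0.1300/0.3000 = 0.4333
Terminal stock prices: S_uu = 43.2, S_ud = 32.4, S_dd = 24.3
Terminal payoffs (K − S): max(-18.2, 0) = 0, max(-7.4, 0) = 0, max(0.7, 0) = 0.7
Node u (S = 36): continuation = 1/1.03·[0.4333·0.0000 + 0.5667·0.0000] = 0.0000; exercise value = 0.0000 ≤ continuation, so V_u = 0.0000
Node d (S = 27): continuation = 1/1.03·[0.4333·0.0000 + 0.5667·0.7000] = 0.3851; exercise value = 0.0000 ≤ continuation, so V_d = 0.3851
Node 0 (S = 30): continuation = 1/1.03·[0.4333·0.0000 + 0.5667·0.3851] = 0.2119; exercise value = 0.0000 ≤ continuation, so V_0 = 0.2119

$0.21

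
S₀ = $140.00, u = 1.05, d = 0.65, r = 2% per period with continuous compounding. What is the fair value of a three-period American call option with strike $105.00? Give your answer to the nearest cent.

$42.61

Risk-neutral probability p = (e^0.02 − 0.65)/(1.05 − 0.65) = 0.3702/0.4000 = 0.9255
Terminal stock prices: S_uuu = 162.1, S_uud = 100.3, S_udd = 62.11, S_ddd = 38.45
Terminal payoffs (S − K): max(57.07, 0) = 57.07, max(-4.672, 0) = 0, max(-42.89, 0) = 0, max(-66.55, 0) = 0
Node uu (S = 154.3): continuation = e^(−0.02)·[0.9255·57.0675 + 0.0745·0.0000] = 51.7703; exercise value = 49.3500 ≤ continuation, so V_uu = 51.7703
Node ud (S = 95.55): continuation = e^(−0.02)·[0.9255·0.0000 + 0.0745·0.0000] = 0.0000; exercise value = 0.0000 ≤ continuation, so V_ud = 0.0000
Node dd (S = 59.15): continuation = e^(−0.02)·[0.9255·0.0000 + 0.0745·0.0000] = 0.0000; exercise value = 0.0000 ≤ continuation, so V_dd = 0.0000
Node u (S = 147): continuation = e^(−0.02)·[0.9255·51.7703 + 0.0745·0.0000] = 46.9649; exercise value = 42.0000 ≤ continuation, so V_u = 46.9649
Node d (S = 91): continuation = e^(−0.02)·[0.9255·0.0000 + 0.0745·0.0000] = 0.0000; exercise value = 0.0000 ≤ continuation, so V_d = 0.0000
Node 0 (S = 140): continuation = e^(−0.02)·[0.9255·46.9649 + 0.0745·0.0000] = 42.6055; exercise value = 35.0000 ≤ continuation, so V_0 = 42.6055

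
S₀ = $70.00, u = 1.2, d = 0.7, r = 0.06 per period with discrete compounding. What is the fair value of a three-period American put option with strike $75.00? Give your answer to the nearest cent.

Risk-neutral probability p = (1 + 0.06 − 0.7)/(1.2 − 0.7) = 0.3600/0.5000 = 0.7200
Terminal stock prices: S_uuu = 121, S_uud = 70.56, S_udd = 41.16, S_ddd = 24.01
Terminal payoffs (K − S): max(-45.96, 0) = 0, max(4.44, 0) = 4.44, max(33.84, 0) = 33.84, max(50.99, 0) = 50.99
Node uu (S = 100.8): continuation = 1/1.06·[0.7200·0.0000 + 0.2800·4.4400] = 1.1728; exercise value = 0.0000 ≤ continuation, so V_uu = 1.1728
Node ud (S = 58.8): continuation = 1/1.06·[0.7200·4.4400 + 0.2800·33.8400] = 11.9547; exercise value = 16.2000 > continuation, so V_ud = 16.2000 (exercise)
Node dd (S = 34.3): continuation = 1/1.06·[0.7200·33.8400 + 0.2800·50.9900] = 36.4547; exercise value = 40.7000 > continuation, so V_dd = 40.7000 (exercise)
Node u (S = 84): continuation = 1/1.06·[0.7200·1.1728 + 0.2800·16.2000] = 5.0759; exercise value = 0.0000 ≤ continuation, so V_u = 5.0759
Node d (S = 49): continuation = 1/1.06·[0.7200·16.2000 + 0.2800·40.7000] = 21.7547; exercise value = 26.0000 > continuation, so V_d = 26.0000 (exercise)
Node 0 (S = 70): continuation = 1/1.06·[0.7200·5.0759 + 0.2800·26.0000] = 10.3157; exercise value = 5.0000 ≤ continuation, so V_0 = 10.3157

$10.32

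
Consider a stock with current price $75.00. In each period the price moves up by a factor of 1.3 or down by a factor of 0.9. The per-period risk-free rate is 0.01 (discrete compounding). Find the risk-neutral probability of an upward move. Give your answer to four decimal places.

Risk-neutral probability p = (1 + 0.01 − 0.9)/(1.3 − 0.9) = 0.1100/0.4000 = 0.2750

p = 0.2750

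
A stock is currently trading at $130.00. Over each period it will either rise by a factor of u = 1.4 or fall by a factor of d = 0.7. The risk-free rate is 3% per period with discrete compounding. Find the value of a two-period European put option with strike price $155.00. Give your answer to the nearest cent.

$37.01

Risk-neutral probability p = (1 + 0.03 − 0.7)/(1.4 − 0.7) = 0.3300/0.7000 = 0.4714
Terminal stock prices: S_uu = 254.8, S_ud = 127.4, S_dd = 63.7
Terminal payoffs (K − S): max(-99.8, 0) = 0, max(27.6, 0) = 27.6, max(91.3, 0) = 91.3
Node u (S = 182): V_u = 1/1.03·[0.4714·0.0000 + 0.5286·27.6000] = 14.1637
Node d (S = 91): V_d = 1/1.03·[0.4714·27.6000 + 0.5286·91.3000] = 59.4854
Node 0 (S = 130): V_0 = 1/1.03·[0.4714·14.1637 + 0.5286·59.4854] = 37.0092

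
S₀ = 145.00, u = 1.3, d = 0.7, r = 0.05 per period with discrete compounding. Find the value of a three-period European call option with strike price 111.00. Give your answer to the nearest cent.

Risk-neutral probability p = (1 + 0.05 − 0.7)/(1.3 − 0.7) = 0.3500/0.6000 = 0.5833
Terminal stock prices: S_uuu = 318.6, S_uud = 171.5, S_udd = 92.36, S_ddd = 49.73
Terminal payoffs (S − K): max(207.6, 0) = 207.6, max(60.53, 0) = 60.53, max(-18.64, 0) = 0, max(-61.27, 0) = 0
Node uu (S = 245.1): V_uu = 1/1.05·[0.5833·207.5650 + 0.4167·60.5350] = 139.3357
Node ud (S = 131.9): V_ud = 1/1.05·[0.5833·60.5350 + 0.4167·0.0000] = 33.6306
Node dd (S = 71.05): V_dd = 1/1.05·[0.5833·0.0000 + 0.4167·0.0000] = 0.0000
Node u (S = 188.5): V_u = 1/1.05·[0.5833·139.3357 + 0.4167·33.6306] = 90.7542
Node d (S = 101.5): V_d = 1/1.05·[0.5833·33.6306 + 0.4167·0.0000] = 18.6836
Node 0 (S = 145): V_0 = 1/1.05·[0.5833·90.7542 + 0.4167·18.6836] = 57.8331

57.83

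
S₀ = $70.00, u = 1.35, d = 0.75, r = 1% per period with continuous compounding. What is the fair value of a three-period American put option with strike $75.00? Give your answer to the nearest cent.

$17.11

Risk-neutral probability p = (e^0.01 − 0.75)/(1.35 − 0.75) = 0.2601/0.6000 = 0.4334
Terminal stock prices: S_uuu = 172.2, S_uud = 95.68, S_udd = 53.16, S_ddd = 29.53
Terminal payoffs (K − S): max(-97.23, 0) = 0, max(-20.68, 0) = 0, max(21.84, 0) = 21.84, max(45.47, 0) = 45.47
Node uu (S = 127.6): continuation = e^(−0.01)·[0.4334·0.0000 + 0.5666·0.0000] = 0.0000; exercise value = 0.0000 ≤ continuation, so V_uu = 0.0000
Node ud (S = 70.88): continuation = e^(−0.01)·[0.4334·0.0000 + 0.5666·21.8438] = 12.2532; exercise value = 4.1250 ≤ continuation, so V_ud = 12.2532
Node dd (S = 39.38): continuation = e^(−0.01)·[0.4334·21.8438 + 0.5666·45.4688] = 34.8787; exercise value = 35.6250 > continuation, so V_dd = 35.6250 (exercise)
Node u (S = 94.5): continuation = e^(−0.01)·[0.4334·0.0000 + 0.5666·12.2532] = 6.8734; exercise value = 0.0000 ≤ continuation, so V_u = 6.8734
Node d (S = 52.5): continuation = e^(−0.01)·[0.4334·12.2532 + 0.5666·35.6250] = 25.2416; exercise value = 22.5000 ≤ continuation, so V_d = 25.2416
Node 0 (S = 70): continuation = e^(−0.01)·[0.4334·6.8734 + 0.5666·25.2416] = 17.1085; exercise value = 5.0000 ≤ continuation, so V_0 = 17.1085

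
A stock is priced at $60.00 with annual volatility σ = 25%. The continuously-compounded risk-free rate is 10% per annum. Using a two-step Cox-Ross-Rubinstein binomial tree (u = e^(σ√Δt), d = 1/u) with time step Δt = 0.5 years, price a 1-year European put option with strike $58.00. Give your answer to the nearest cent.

$2.30

CRR parameters: u = e^(σ√Δt) = e^(0.25·√0.5) = 1.1934, d = 1/u = 0.8380
Per-period rate: rΔt = 0.1·0.5 = 0.05, so R = e^0.05 = 1.0513
Risk-neutral probability p = (e^0.05 − 0.8380)/(1.1934 − 0.8380) = 0.2133/0.3554 = 0.6002
Terminal stock prices: S_uu = 85.45, S_ud = 60, S_dd = 42.13
Terminal payoffs (K − S): max(-27.45, 0) = 0, max(-2, 0) = 0, max(15.87, 0) = 15.87
Node u (S = 71.6): V_u = e^(−0.05)·[0.6002·0.0000 + 0.3998·0.0000] = 0.0000
Node d (S = 50.28): V_d = e^(−0.05)·[0.6002·0.0000 + 0.3998·15.8687] = 6.0351
Node 0 (S = 60): V_0 = e^(−0.05)·[0.6002·0.0000 + 0.3998·6.0351] = 2.2953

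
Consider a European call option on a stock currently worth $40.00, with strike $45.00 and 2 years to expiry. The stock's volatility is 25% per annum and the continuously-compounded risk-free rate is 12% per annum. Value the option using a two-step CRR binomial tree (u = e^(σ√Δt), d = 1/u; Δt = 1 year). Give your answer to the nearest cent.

$7.85

CRR parameters: u = e^(σ√Δt) = e^(0.25·√1) = 1.2840, d = 1/u = 0.7788
Per-period rate: rΔt = 0.12·1 = 0.12, so R = e^0.12 = 1.1275
Risk-neutral probability p = (e^0.12 − 0.7788)/(1.2840 − 0.7788) = 0.3487/0.5052 = 0.6902
Terminal stock prices: S_uu = 65.95, S_ud = 40, S_dd = 24.26
Terminal payoffs (S − K): max(20.95, 0) = 20.95, max(-5, 0) = 0, max(-20.74, 0) = 0
Node u (S = 51.36): V_u = e^(−0.12)·[0.6902·20.9489 + 0.3098·0.0000] = 12.8235
Node d (S = 31.15): V_d = e^(−0.12)·[0.6902·0.0000 + 0.3098·0.0000] = 0.0000
Node 0 (S = 40): V_0 = e^(−0.12)·[0.6902·12.8235 + 0.3098·0.0000] = 7.8497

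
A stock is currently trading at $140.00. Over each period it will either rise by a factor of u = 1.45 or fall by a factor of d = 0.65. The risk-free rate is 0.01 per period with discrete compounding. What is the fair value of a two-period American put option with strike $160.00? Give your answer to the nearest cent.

Risk-neutral probability p = (1 + 0.01 − 0.65)/(1.45 − 0.65) = 0.3600/0.8000 = 0.4500
Terminal stock prices: S_uu = 294.4, S_ud = 132, S_dd = 59.15
Terminal payoffs (K − S): max(-134.4, 0) = 0, max(28.05, 0) = 28.05, max(100.8, 0) = 100.8
Node u (S = 203): continuation = 1/1.01·[0.4500·0.0000 + 0.5500·28.0500] = 15.2748; exercise value = 0.0000 ≤ continuation, so V_u = 15.2748
Node d (S = 91): continuation = 1/1.01·[0.4500·28.0500 + 0.5500·100.8500] = 67.4158; exercise value = 69.0000 > continuation, so V_d = 69.0000 (exercise)
Node 0 (S = 140): continuation = 1/1.01·[0.4500·15.2748 + 0.5500·69.0000] = 44.3798; exercise value = 20.0000 ≤ continuation, so V_0 = 44.3798

$44.38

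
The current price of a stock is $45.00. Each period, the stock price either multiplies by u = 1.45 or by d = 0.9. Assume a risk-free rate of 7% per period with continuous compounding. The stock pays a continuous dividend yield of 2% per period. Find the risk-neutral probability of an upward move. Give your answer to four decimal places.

p = 0.2750

Per-period risk-free factor R = e^0.07 = 1.0725; dividend-adjusted growth = e^(0.07−0.02) = 1.0513.
Risk-neutral probability p = (1.0513 − 0.9)/(1.45 − 0.9) = 0.1513/0.5500 = 0.2750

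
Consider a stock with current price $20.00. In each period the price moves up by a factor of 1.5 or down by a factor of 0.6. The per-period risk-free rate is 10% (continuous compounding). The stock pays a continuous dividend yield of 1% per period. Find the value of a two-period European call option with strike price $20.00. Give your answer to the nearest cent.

$6.17

Per-period risk-free factor R = e^0.1 = 1.1052; dividend-adjusted growth = e^(0.1−0.01) = 1.0942.
Risk-neutral probability p = (1.0942 − 0.6)/(1.5 − 0.6) = 0.4942/0.9000 = 0.5491
Terminal stock prices: S_uu = 45, S_ud = 18, S_dd = 7.2
Terminal payoffs (S − K): max(25, 0) = 25, max(-2, 0) = 0, max(-12.8, 0) = 0
Node u (S = 30): V_u = e^(−0.1)·[0.5491·25.0000 + 0.4509·0.0000] = 12.4208
Node d (S = 12): V_d = e^(−0.1)·[0.5491·0.0000 + 0.4509·0.0000] = 0.0000
Node 0 (S = 20): V_0 = e^(−0.1)·[0.5491·12.4208 + 0.4509·0.0000] = 6.1710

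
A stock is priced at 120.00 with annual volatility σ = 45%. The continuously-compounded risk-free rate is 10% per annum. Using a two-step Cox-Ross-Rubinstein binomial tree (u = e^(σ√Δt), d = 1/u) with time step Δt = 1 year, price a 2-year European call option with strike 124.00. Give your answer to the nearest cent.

CRR parameters: u = e^(σ√Δt) = e^(0.45·√1) = 1.5683, d = 1/u = 0.6376
Per-period rate: rΔt = 0.1·1 = 0.1, so R = e^0.1 = 1.1052
Risk-neutral probability p = (e^0.1 − 0.6376)/(1.5683 − 0.6376) = 0.4675/0.9307 = 0.5024
Terminal stock prices: S_uu = 295.2, S_ud = 120, S_dd = 48.79
Terminal payoffs (S − K): max(171.2, 0) = 171.2, max(-4, 0) = 0, max(-75.21, 0) = 0
Node u (S = 188.2): V_u = e^(−0.1)·[0.5024·171.1524 + 0.4976·0.0000] = 77.7987
Node d (S = 76.52): V_d = e^(−0.1)·[0.5024·0.0000 + 0.4976·0.0000] = 0.0000
Node 0 (S = 120): V_0 = e^(−0.1)·[0.5024·77.7987 + 0.4976·0.0000] = 35.3641

35.36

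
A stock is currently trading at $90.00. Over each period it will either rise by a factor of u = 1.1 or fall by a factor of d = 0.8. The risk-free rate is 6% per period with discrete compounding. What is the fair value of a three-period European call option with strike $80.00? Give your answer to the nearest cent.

$23.54

Risk-neutral probability p = (1 + 0.06 − 0.8)/(1.1 − 0.8) = 0.2600/0.3000 = 0.8667
Terminal stock prices: S_uuu = 119.8, S_uud = 87.12, S_udd = 63.36, S_ddd = 46.08
Terminal payoffs (S − K): max(39.79, 0) = 39.79, max(7.12, 0) = 7.12, max(-16.64, 0) = 0, max(-33.92, 0) = 0
Node uu (S = 108.9): V_uu = 1/1.06·[0.8667·39.7900 + 0.1333·7.1200] = 33.4283
Node ud (S = 79.2): V_ud = 1/1.06·[0.8667·7.1200 + 0.1333·0.0000] = 5.8214
Node dd (S = 57.6): V_dd = 1/1.06·[0.8667·0.0000 + 0.1333·0.0000] = 0.0000
Node u (S = 99): V_u = 1/1.06·[0.8667·33.4283 + 0.1333·5.8214] = 28.0636
Node d (S = 72): V_d = 1/1.06·[0.8667·5.8214 + 0.1333·0.0000] = 4.7596
Node 0 (S = 90): V_0 = 1/1.06·[0.8667·28.0636 + 0.1333·4.7596] = 23.5437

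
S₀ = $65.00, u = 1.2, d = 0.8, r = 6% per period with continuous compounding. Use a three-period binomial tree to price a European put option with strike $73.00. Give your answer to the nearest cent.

$5.88

Risk-neutral probability p = (e^0.06 − 0.8)/(1.2 − 0.8) = 0.2618/0.4000 = 0.6546
Terminal stock prices: S_uuu = 112.3, S_uud = 74.88, S_udd = 49.92, S_ddd = 33.28
Terminal payoffs (K − S): max(-39.32, 0) = 0, max(-1.88, 0) = 0, max(23.08, 0) = 23.08, max(39.72, 0) = 39.72
Node uu (S = 93.6): V_uu = e^(−0.06)·[0.6546·0.0000 + 0.3454·0.0000] = 0.0000
Node ud (S = 62.4): V_ud = e^(−0.06)·[0.6546·0.0000 + 0.3454·23.0800] = 7.5078
Node dd (S = 41.6): V_dd = e^(−0.06)·[0.6546·23.0800 + 0.3454·39.7200] = 27.1488
Node u (S = 78): V_u = e^(−0.06)·[0.6546·0.0000 + 0.3454·7.5078] = 2.4422
Node d (S = 52): V_d = e^(−0.06)·[0.6546·7.5078 + 0.3454·27.1488] = 13.4597
Node 0 (S = 65): V_0 = e^(−0.06)·[0.6546·2.4422 + 0.3454·13.4597] = 5.8839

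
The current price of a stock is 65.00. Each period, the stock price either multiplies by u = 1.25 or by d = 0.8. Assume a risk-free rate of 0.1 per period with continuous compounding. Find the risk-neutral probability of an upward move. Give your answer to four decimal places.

Risk-neutral probability p = (e^0.1 − 0.8)/(1.25 − 0.8) = 0.3052/0.4500 = 0.6782

p = 0.6782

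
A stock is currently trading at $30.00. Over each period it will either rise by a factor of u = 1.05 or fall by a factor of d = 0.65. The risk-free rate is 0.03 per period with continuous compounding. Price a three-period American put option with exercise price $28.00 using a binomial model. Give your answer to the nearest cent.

$1.00

Risk-neutral probability p = (e^0.03 − 0.65)/(1.05 − 0.65) = 0.3805/0.4000 = 0.9511
Terminal stock prices: S_uuu = 34.73, S_uud = 21.5, S_udd = 13.31, S_ddd = 8.239
Terminal payoffs (K − S): max(-6.729, 0) = 0, max(6.501, 0) = 6.501, max(14.69, 0) = 14.69, max(19.76, 0) = 19.76
Node uu (S = 33.08): continuation = e^(−0.03)·[0.9511·0.0000 + 0.0489·6.5012] = 0.3083; exercise value = 0.0000 ≤ continuation, so V_uu = 0.3083
Node ud (S = 20.48): continuation = e^(−0.03)·[0.9511·6.5012 + 0.0489·14.6912] = 6.6975; exercise value = 7.5250 > continuation, so V_ud = 7.5250 (exercise)
Node dd (S = 12.68): continuation = e^(−0.03)·[0.9511·14.6912 + 0.0489·19.7613] = 14.4975; exercise value = 15.3250 > continuation, so V_dd = 15.3250 (exercise)
Node u (S = 31.5): continuation = e^(−0.03)·[0.9511·0.3083 + 0.0489·7.5250] = 0.6414; exercise value = 0.0000 ≤ continuation, so V_u = 0.6414
Node d (S = 19.5): continuation = e^(−0.03)·[0.9511·7.5250 + 0.0489·15.3250] = 7.6725; exercise value = 8.5000 > continuation, so V_d = 8.5000 (exercise)
Node 0 (S = 30): continuation = e^(−0.03)·[0.9511·0.6414 + 0.0489·8.5000] = 0.9951; exercise value = 0.0000 ≤ continuation, so V_0 = 0.9951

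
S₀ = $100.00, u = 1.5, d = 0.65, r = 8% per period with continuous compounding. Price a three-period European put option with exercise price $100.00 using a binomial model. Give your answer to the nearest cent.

Risk-neutral probability p = (e^0.08 − 0.65)/(1.5 − 0.65) = 0.4333/0.8500 = 0.5097
Terminal stock prices: S_uuu = 337.5, S_uud = 146.2, S_udd = 63.38, S_ddd = 27.46
Terminal payoffs (K − S): max(-237.5, 0) = 0, max(-46.25, 0) = 0, max(36.62, 0) = 36.62, max(72.54, 0) = 72.54
Node uu (S = 225): V_uu = e^(−0.08)·[0.5097·0.0000 + 0.4903·0.0000] = 0.0000
Node ud (S = 97.5): V_ud = e^(−0.08)·[0.5097·0.0000 + 0.4903·36.6250] = 16.5749
Node dd (S = 42.25): V_dd = e^(−0.08)·[0.5097·36.6250 + 0.4903·72.5375] = 50.0616
Node u (S = 150): V_u = e^(−0.08)·[0.5097·0.0000 + 0.4903·16.5749] = 7.5011
Node d (S = 65): V_d = e^(−0.08)·[0.5097·16.5749 + 0.4903·50.0616] = 30.4553
Node 0 (S = 100): V_0 = e^(−0.08)·[0.5097·7.5011 + 0.4903·30.4553] = 17.3125

$17.31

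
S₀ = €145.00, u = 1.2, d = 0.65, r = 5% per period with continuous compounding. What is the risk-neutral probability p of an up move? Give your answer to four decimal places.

Risk-neutral probability p = (e^0.05 − 0.65)/(1.2 − 0.65) = 0.4013/0.5500 = 0.7296

p = 0.7296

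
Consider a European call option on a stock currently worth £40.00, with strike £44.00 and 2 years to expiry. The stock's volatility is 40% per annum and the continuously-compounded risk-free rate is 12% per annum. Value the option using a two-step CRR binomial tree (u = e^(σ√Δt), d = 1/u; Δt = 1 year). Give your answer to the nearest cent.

CRR parameters: u = e^(σ√Δt) = e^(0.4·√1) = 1.4918, d = 1/u = 0.6703
Per-period rate: rΔt = 0.12·1 = 0.12, so R = e^0.12 = 1.1275
Risk-neutral probability p = (e^0.12 − 0.6703)/(1.4918 − 0.6703) = 0.4572/0.8215 = 0.5565
Terminal stock prices: S_uu = 89.02, S_ud = 40, S_dd = 17.97
Terminal payoffs (S − K): max(45.02, 0) = 45.02, max(-4, 0) = 0, max(-26.03, 0) = 0
Node u (S = 59.67): V_u = e^(−0.12)·[0.5565·45.0216 + 0.4435·0.0000] = 22.2218
Node d (S = 26.81): V_d = e^(−0.12)·[0.5565·0.0000 + 0.4435·0.0000] = 0.0000
Node 0 (S = 40): V_0 = e^(−0.12)·[0.5565·22.2218 + 0.4435·0.0000] = 10.9683

£10.97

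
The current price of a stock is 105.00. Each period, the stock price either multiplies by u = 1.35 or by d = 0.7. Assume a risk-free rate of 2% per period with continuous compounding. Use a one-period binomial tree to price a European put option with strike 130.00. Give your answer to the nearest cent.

28.10

Risk-neutral probability p = (e^0.02 − 0.7)/(1.35 − 0.7) = 0.3202/0.6500 = 0.4926
Terminal stock prices: S_u = 141.8, S_d = 73.5
Terminal payoffs (K − S): max(-11.75, 0) = 0, max(56.5, 0) = 56.5
Node 0 (S = 105): V_0 = e^(−0.02)·[0.4926·0.0000 + 0.5074·56.5000] = 28.0995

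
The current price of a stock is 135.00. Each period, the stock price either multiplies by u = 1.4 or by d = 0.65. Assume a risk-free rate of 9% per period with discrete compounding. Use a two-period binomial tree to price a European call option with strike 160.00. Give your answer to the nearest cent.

Risk-neutral probability p = (1 + 0.09 − 0.65)/(1.4 − 0.65) = 0.4400/0.7500 = 0.5867
Terminal stock prices: S_uu = 264.6, S_ud = 122.9, S_dd = 57.04
Terminal payoffs (S − K): max(104.6, 0) = 104.6, max(-37.15, 0) = 0, max(-103, 0) = 0
Node u (S = 189): V_u = 1/1.09·[0.5867·104.6000 + 0.4133·0.0000] = 56.2985
Node d (S = 87.75): V_d = 1/1.09·[0.5867·0.0000 + 0.4133·0.0000] = 0.0000
Node 0 (S = 135): V_0 = 1/1.09·[0.5867·56.2985 + 0.4133·0.0000] = 30.3013

30.30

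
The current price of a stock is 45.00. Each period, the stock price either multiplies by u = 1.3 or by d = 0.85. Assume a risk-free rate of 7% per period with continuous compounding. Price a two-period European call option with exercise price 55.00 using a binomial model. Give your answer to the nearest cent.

Risk-neutral probability p = (e^0.07 − 0.85)/(1.3 − 0.85) = 0.2225/0.4500 = 0.4945
Terminal stock prices: S_uu = 76.05, S_ud = 49.73, S_dd = 32.51
Terminal payoffs (S − K): max(21.05, 0) = 21.05, max(-5.275, 0) = 0, max(-22.49, 0) = 0
Node u (S = 58.5): V_u = e^(−0.07)·[0.4945·21.0500 + 0.5055·0.0000] = 9.7048
Node d (S = 38.25): V_d = e^(−0.07)·[0.4945·0.0000 + 0.5055·0.0000] = 0.0000
Node 0 (S = 45): V_0 = e^(−0.07)·[0.4945·9.7048 + 0.5055·0.0000] = 4.4742

4.47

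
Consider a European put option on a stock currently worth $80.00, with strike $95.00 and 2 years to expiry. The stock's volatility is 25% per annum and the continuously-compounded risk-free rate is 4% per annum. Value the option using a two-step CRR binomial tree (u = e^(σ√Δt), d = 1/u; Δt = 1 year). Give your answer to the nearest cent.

$16.86

CRR parameters: u = e^(σ√Δt) = e^(0.25·√1) = 1.2840, d = 1/u = 0.7788
Per-period rate: rΔt = 0.04·1 = 0.04, so R = e^0.04 = 1.0408
Risk-neutral probability p = (e^0.04 − 0.7788)/(1.2840 − 0.7788) = 0.2620/0.5052 = 0.5186
Terminal stock prices: S_uu = 131.9, S_ud = 80, S_dd = 48.52
Terminal payoffs (K − S): max(-36.9, 0) = 0, max(15, 0) = 15, max(46.48, 0) = 46.48
Node u (S = 102.7): V_u = e^(−0.04)·[0.5186·0.0000 + 0.4814·15.0000] = 6.9378
Node d (S = 62.3): V_d = e^(−0.04)·[0.5186·15.0000 + 0.4814·46.4775] = 28.9709
Node 0 (S = 80): V_0 = e^(−0.04)·[0.5186·6.9378 + 0.4814·28.9709] = 16.8566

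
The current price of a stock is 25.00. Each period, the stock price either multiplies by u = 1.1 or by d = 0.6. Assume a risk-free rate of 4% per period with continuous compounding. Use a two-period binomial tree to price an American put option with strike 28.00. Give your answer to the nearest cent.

Risk-neutral probability p = (e^0.04 − 0.6)/(1.1 − 0.6) = 0.4408/0.5000 = 0.8816
Terminal stock prices: S_uu = 30.25, S_ud = 16.5, S_dd = 9
Terminal payoffs (K − S): max(-2.25, 0) = 0, max(11.5, 0) = 11.5, max(19, 0) = 19
Node u (S = 27.5): continuation = e^(−0.04)·[0.8816·0.0000 + 0.1184·11.5000] = 1.3080; exercise value = 0.5000 ≤ continuation, so V_u = 1.3080
Node d (S = 15): continuation = e^(−0.04)·[0.8816·11.5000 + 0.1184·19.0000] = 11.9021; exercise value = 13.0000 > continuation, so V_d = 13.0000 (exercise)
Node 0 (S = 25): continuation = e^(−0.04)·[0.8816·1.3080 + 0.1184·13.0000] = 2.5865; exercise value = 3.0000 > continuation, so V_0 = 3.0000 (exercise)

3.00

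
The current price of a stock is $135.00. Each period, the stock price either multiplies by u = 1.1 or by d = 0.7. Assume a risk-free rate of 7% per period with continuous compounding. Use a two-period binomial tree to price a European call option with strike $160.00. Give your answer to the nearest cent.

Risk-neutral probability p = (e^0.07 − 0.7)/(1.1 − 0.7) = 0.3725/0.4000 = 0.9313
Terminal stock prices: S_uu = 163.4, S_ud = 103.9, S_dd = 66.15
Terminal payoffs (S − K): max(3.35, 0) = 3.35, max(-56.05, 0) = 0, max(-93.85, 0) = 0
Node u (S = 148.5): V_u = e^(−0.07)·[0.9313·3.3500 + 0.0687·0.0000] = 2.9088
Node d (S = 94.5): V_d = e^(−0.07)·[0.9313·0.0000 + 0.0687·0.0000] = 0.0000
Node 0 (S = 135): V_0 = e^(−0.07)·[0.9313·2.9088 + 0.0687·0.0000] = 2.5258

$2.53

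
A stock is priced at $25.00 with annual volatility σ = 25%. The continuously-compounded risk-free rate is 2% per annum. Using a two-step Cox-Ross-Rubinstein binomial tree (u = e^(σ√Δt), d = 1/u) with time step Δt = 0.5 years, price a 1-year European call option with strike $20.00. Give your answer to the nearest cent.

$6.03

CRR parameters: u = e^(σ√Δt) = e^(0.25·√0.5) = 1.1934, d = 1/u = 0.8380
Per-period rate: rΔt = 0.02·0.5 = 0.01, so R = e^0.01 = 1.0101
Risk-neutral probability p = (e^0.01 − 0.8380)/(1.1934 − 0.8380) = 0.1721/0.3554 = 0.4842
Terminal stock prices: S_uu = 35.6, S_ud = 25, S_dd = 17.55
Terminal payoffs (S − K): max(15.6, 0) = 15.6, max(5, 0) = 5, max(-2.445, 0) = 0
Node u (S = 29.83): V_u = e^(−0.01)·[0.4842·15.6030 + 0.5158·5.0000] = 10.0331
Node d (S = 20.95): V_d = e^(−0.01)·[0.4842·5.0000 + 0.5158·0.0000] = 2.3969
Node 0 (S = 25): V_0 = e^(−0.01)·[0.4842·10.0331 + 0.5158·2.3969] = 6.0337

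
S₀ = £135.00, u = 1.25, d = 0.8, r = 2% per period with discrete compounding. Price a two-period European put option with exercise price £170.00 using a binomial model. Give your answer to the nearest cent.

£37.80

Risk-neutral probability p = (1 + 0.02 − 0.8)/(1.25 − 0.8) = 0.2200/0.4500 = 0.4889
Terminal stock prices: S_uu = 210.9, S_ud = 135, S_dd = 86.4
Terminal payoffs (K − S): max(-40.94, 0) = 0, max(35, 0) = 35, max(83.6, 0) = 83.6
Node u (S = 168.8): V_u = 1/1.02·[0.4889·0.0000 + 0.5111·35.0000] = 17.5381
Node d (S = 108): V_d = 1/1.02·[0.4889·35.0000 + 0.5111·83.6000] = 58.6667
Node 0 (S = 135): V_0 = 1/1.02·[0.4889·17.5381 + 0.5111·58.6667] = 37.8033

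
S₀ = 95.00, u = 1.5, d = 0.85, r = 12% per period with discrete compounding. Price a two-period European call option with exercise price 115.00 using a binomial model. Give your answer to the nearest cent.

Risk-neutral probability p = (1 + 0.12 − 0.85)/(1.5 − 0.85) = 0.2700/0.6500 = 0.4154
Terminal stock prices: S_uu = 213.8, S_ud = 121.1, S_dd = 68.64
Terminal payoffs (S − K): max(98.75, 0) = 98.75, max(6.125, 0) = 6.125, max(-46.36, 0) = 0
Node u (S = 142.5): V_u = 1/1.12·[0.4154·98.7500 + 0.5846·6.1250] = 39.8214
Node d (S = 80.75): V_d = 1/1.12·[0.4154·6.1250 + 0.5846·0.0000] = 2.2716
Node 0 (S = 95): V_0 = 1/1.12·[0.4154·39.8214 + 0.5846·2.2716] = 15.9547

15.95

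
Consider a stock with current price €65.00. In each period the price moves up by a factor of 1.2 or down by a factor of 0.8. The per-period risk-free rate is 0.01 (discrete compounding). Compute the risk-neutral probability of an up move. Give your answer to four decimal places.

p = 0.5250

Risk-neutral probability p = (1 + 0.01 − 0.8)/(1.2 − 0.8) = 0.2100/0.4000 = 0.5250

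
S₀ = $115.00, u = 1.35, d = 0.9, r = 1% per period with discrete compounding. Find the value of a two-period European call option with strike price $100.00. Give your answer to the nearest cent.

$20.80

Risk-neutral probability p = (1 + 0.01 − 0.9)/(1.35 − 0.9) = 0.1100/0.4500 = 0.2444
Terminal stock prices: S_uu = 209.6, S_ud = 139.7, S_dd = 93.15
Terminal payoffs (S − K): max(109.6, 0) = 109.6, max(39.72, 0) = 39.72, max(-6.85, 0) = 0
Node u (S = 155.2): V_u = 1/1.01·[0.2444·109.5875 + 0.7556·39.7250] = 56.2401
Node d (S = 103.5): V_d = 1/1.01·[0.2444·39.7250 + 0.7556·0.0000] = 9.6144
Node 0 (S = 115): V_0 = 1/1.01·[0.2444·56.2401 + 0.7556·9.6144] = 20.8038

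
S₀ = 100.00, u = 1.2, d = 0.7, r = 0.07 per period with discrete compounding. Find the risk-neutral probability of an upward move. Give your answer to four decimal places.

Risk-neutral probability p = (1 + 0.07 − 0.7)/(1.2 − 0.7) = 0.3700/0.5000 = 0.7400

p = 0.7400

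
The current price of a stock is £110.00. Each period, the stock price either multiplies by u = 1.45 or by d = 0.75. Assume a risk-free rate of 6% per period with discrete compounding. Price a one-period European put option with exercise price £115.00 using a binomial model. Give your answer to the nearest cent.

Risk-neutral probability p = (1 + 0.06 − 0.75)/(1.45 − 0.75) = 0.3100/0.7000 = 0.4429
Terminal stock prices: S_u = 159.5, S_d = 82.5
Terminal payoffs (K − S): max(-44.5, 0) = 0, max(32.5, 0) = 32.5
Node 0 (S = 110): V_0 = 1/1.06·[0.4429·0.0000 + 0.5571·32.5000] = 17.0822

£17.08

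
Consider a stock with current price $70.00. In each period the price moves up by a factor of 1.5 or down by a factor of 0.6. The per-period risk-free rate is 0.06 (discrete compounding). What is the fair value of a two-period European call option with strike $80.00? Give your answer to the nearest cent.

$18.02

Risk-neutral probability p = (1 + 0.06 − 0.6)/(1.5 − 0.6) = 0.4600/0.9000 = 0.5111
Terminal stock prices: S_uu = 157.5, S_ud = 63, S_dd = 25.2
Terminal payoffs (S − K): max(77.5, 0) = 77.5, max(-17, 0) = 0, max(-54.8, 0) = 0
Node u (S = 105): V_u = 1/1.06·[0.5111·77.5000 + 0.4889·0.0000] = 37.3690
Node d (S = 42): V_d = 1/1.06·[0.5111·0.0000 + 0.4889·0.0000] = 0.0000
Node 0 (S = 70): V_0 = 1/1.06·[0.5111·37.3690 + 0.4889·0.0000] = 18.0186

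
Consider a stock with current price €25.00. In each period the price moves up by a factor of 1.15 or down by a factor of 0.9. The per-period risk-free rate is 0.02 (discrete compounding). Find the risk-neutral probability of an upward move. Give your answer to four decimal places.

Risk-neutral probability p = (1 + 0.02 − 0.9)/(1.15 − 0.9) = 0.1200/0.2500 = 0.4800

p = 0.4800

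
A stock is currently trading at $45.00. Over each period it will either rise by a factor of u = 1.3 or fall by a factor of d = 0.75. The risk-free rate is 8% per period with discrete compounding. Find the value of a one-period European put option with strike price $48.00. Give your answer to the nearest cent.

Risk-neutral probability p = (1 + 0.08 − 0.75)/(1.3 − 0.75) = 0.3300/0.5500 = 0.6000
Terminal stock prices: S_u = 58.5, S_d = 33.75
Terminal payoffs (K − S): max(-10.5, 0) = 0, max(14.25, 0) = 14.25
Node 0 (S = 45): V_0 = 1/1.08·[0.6000·0.0000 + 0.4000·14.2500] = 5.2778

$5.28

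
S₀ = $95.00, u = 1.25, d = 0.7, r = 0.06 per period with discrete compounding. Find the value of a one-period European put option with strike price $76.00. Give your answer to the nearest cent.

$3.10

Risk-neutral probability p = (1 + 0.06 − 0.7)/(1.25 − 0.7) = 0.3600/0.5500 = 0.6545
Terminal stock prices: S_u = 118.8, S_d = 66.5
Terminal payoffs (K − S): max(-42.75, 0) = 0, max(9.5, 0) = 9.5
Node 0 (S = 95): V_0 = 1/1.06·[0.6545·0.0000 + 0.3455·9.5000] = 3.0961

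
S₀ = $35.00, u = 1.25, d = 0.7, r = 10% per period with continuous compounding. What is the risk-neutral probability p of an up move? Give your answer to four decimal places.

p = 0.7367

Risk-neutral probability p = (e^0.1 − 0.7)/(1.25 − 0.7) = 0.4052/0.5500 = 0.7367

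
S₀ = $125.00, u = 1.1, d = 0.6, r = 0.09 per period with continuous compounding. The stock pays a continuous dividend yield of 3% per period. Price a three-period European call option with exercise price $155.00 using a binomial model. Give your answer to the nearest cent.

Per-period risk-free factor R = e^0.09 = 1.0942; dividend-adjusted growth = e^(0.09−0.03) = 1.0618.
Risk-neutral probability p = (1.0618 − 0.6)/(1.1 − 0.6) = 0.4618/0.5000 = 0.9237
Terminal stock prices: S_uuu = 166.4, S_uud = 90.75, S_udd = 49.5, S_ddd = 27
Terminal payoffs (S − K): max(11.38, 0) = 11.38, max(-64.25, 0) = 0, max(-105.5, 0) = 0, max(-128, 0) = 0
Node uu (S = 151.3): V_uu = e^(−0.09)·[0.9237·11.3750 + 0.0763·0.0000] = 9.6025
Node ud (S = 82.5): V_ud = e^(−0.09)·[0.9237·0.0000 + 0.0763·0.0000] = 0.0000
Node dd (S = 45): V_dd = e^(−0.09)·[0.9237·0.0000 + 0.0763·0.0000] = 0.0000
Node u (S = 137.5): V_u = e^(−0.09)·[0.9237·9.6025 + 0.0763·0.0000] = 8.1062
Node d (S = 75): V_d = e^(−0.09)·[0.9237·0.0000 + 0.0763·0.0000] = 0.0000
Node 0 (S = 125): V_0 = e^(−0.09)·[0.9237·8.1062 + 0.0763·0.0000] = 6.8430

$6.84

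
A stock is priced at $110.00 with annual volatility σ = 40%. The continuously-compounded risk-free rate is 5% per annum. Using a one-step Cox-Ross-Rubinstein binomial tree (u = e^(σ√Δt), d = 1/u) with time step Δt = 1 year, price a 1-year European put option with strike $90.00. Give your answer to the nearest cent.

CRR parameters: u = e^(σ√Δt) = e^(0.4·√1) = 1.4918, d = 1/u = 0.6703
Per-period rate: rΔt = 0.05·1 = 0.05, so R = e^0.05 = 1.0513
Risk-neutral probability p = (e^0.05 − 0.6703)/(1.4918 − 0.6703) = 0.3810/0.8215 = 0.4637
Terminal stock prices: S_u = 164.1, S_d = 73.74
Terminal payoffs (K − S): max(-74.1, 0) = 0, max(16.26, 0) = 16.26
Node 0 (S = 110): V_0 = e^(−0.05)·[0.4637·0.0000 + 0.5363·16.2648] = 8.2970

$8.30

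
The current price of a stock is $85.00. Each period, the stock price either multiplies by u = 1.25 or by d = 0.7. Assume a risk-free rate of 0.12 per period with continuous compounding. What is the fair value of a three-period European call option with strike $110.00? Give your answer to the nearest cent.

$18.35

Risk-neutral probability p = (e^0.12 − 0.7)/(1.25 − 0.7) = 0.4275/0.5500 = 0.7773
Terminal stock prices: S_uuu = 166, S_uud = 92.97, S_udd = 52.06, S_ddd = 29.15
Terminal payoffs (S − K): max(56.02, 0) = 56.02, max(-17.03, 0) = 0, max(-57.94, 0) = 0, max(-80.84, 0) = 0
Node uu (S = 132.8): V_uu = e^(−0.12)·[0.7773·56.0156 + 0.2227·0.0000] = 38.6157
Node ud (S = 74.38): V_ud = e^(−0.12)·[0.7773·0.0000 + 0.2227·0.0000] = 0.0000
Node dd (S = 41.65): V_dd = e^(−0.12)·[0.7773·0.0000 + 0.2227·0.0000] = 0.0000
Node u (S = 106.2): V_u = e^(−0.12)·[0.7773·38.6157 + 0.2227·0.0000] = 26.6207
Node d (S = 59.5): V_d = e^(−0.12)·[0.7773·0.0000 + 0.2227·0.0000] = 0.0000
Node 0 (S = 85): V_0 = e^(−0.12)·[0.7773·26.6207 + 0.2227·0.0000] = 18.3516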